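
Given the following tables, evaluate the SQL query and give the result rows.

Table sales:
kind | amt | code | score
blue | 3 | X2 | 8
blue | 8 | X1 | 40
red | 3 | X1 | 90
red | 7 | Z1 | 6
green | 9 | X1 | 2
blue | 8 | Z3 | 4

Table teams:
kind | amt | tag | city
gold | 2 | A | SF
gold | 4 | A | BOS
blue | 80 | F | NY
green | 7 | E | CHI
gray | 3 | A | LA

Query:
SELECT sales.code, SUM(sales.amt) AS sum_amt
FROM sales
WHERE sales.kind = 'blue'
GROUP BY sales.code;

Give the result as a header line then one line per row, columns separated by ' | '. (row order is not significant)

After WHERE (3 rows):
sales.kind | sales.amt | sales.code | sales.score
blue | 3 | X2 | 8
blue | 8 | X1 | 40
blue | 8 | Z3 | 4
After GROUP BY (3 rows):
sales.code | sum_amt
X2 | 3
X1 | 8
Z3 | 8

== RESULT ==
sales.code | sum_amt
X2 | 3
X1 | 8
Z3 | 8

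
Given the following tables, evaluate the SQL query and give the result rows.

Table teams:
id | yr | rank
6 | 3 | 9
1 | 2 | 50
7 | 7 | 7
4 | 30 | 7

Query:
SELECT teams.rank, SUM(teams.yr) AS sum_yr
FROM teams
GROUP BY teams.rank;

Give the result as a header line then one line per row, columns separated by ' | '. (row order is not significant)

== RESULT ==
teams.rank | sum_yr
9 | 3
50 | 2
7 | 37

Derivation:
After GROUP BY (3 rows):
teams.rank | sum_yr
9 | 3
50 | 2
7 | 37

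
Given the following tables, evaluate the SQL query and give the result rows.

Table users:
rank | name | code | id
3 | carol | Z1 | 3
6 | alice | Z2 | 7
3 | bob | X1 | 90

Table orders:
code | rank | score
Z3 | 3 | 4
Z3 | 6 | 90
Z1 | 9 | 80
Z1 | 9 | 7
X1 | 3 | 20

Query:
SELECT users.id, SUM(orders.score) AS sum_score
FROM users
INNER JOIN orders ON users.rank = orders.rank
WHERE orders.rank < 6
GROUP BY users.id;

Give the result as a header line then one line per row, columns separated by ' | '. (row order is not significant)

After JOIN orders (5 rows):
users.rank | users.name | users.code | users.id | orders.code | orders.rank | orders.score
3 | carol | Z1 | 3 | Z3 | 3 | 4
3 | carol | Z1 | 3 | X1 | 3 | 20
6 | alice | Z2 | 7 | Z3 | 6 | 90
3 | bob | X1 | 90 | Z3 | 3 | 4
3 | bob | X1 | 90 | X1 | 3 | 20
After WHERE (4 rows):
users.rank | users.name | users.code | users.id | orders.code | orders.rank | orders.score
3 | carol | Z1 | 3 | Z3 | 3 | 4
3 | carol | Z1 | 3 | X1 | 3 | 20
3 | bob | X1 | 90 | Z3 | 3 | 4
3 | bob | X1 | 90 | X1 | 3 | 20
After GROUP BY (2 rows):
users.id | sum_score
3 | 24
90 | 24

== RESULT ==
users.id | sum_score
3 | 24
90 | 24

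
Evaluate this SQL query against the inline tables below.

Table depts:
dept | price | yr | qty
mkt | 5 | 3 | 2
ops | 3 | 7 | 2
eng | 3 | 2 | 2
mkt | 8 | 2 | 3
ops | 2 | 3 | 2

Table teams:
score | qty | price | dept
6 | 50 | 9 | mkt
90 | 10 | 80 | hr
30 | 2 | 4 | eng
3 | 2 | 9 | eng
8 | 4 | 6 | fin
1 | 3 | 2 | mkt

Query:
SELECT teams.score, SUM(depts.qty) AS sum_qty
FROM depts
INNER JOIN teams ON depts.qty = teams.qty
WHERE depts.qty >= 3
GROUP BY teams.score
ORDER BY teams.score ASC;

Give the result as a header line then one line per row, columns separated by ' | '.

After JOIN teams (9 rows):
depts.dept | depts.price | depts.yr | depts.qty | teams.score | teams.qty | teams.price | teams.dept
mkt | 5 | 3 | 2 | 30 | 2 | 4 | eng
mkt | 5 | 3 | 2 | 3 | 2 | 9 | eng
ops | 3 | 7 | 2 | 30 | 2 | 4 | eng
ops | 3 | 7 | 2 | 3 | 2 | 9 | eng
eng | 3 | 2 | 2 | 30 | 2 | 4 | eng
eng | 3 | 2 | 2 | 3 | 2 | 9 | eng
mkt | 8 | 2 | 3 | 1 | 3 | 2 | mkt
ops | 2 | 3 | 2 | 30 | 2 | 4 | eng
ops | 2 | 3 | 2 | 3 | 2 | 9 | eng
After WHERE (1 rows):
depts.dept | depts.price | depts.yr | depts.qty | teams.score | teams.qty | teams.price | teams.dept
mkt | 8 | 2 | 3 | 1 | 3 | 2 | mkt
After GROUP BY (1 rows):
teams.score | sum_qty
1 | 3
After ORDER BY (1 rows):
teams.score | sum_qty
1 | 3

== RESULT ==
teams.score | sum_qty
1 | 3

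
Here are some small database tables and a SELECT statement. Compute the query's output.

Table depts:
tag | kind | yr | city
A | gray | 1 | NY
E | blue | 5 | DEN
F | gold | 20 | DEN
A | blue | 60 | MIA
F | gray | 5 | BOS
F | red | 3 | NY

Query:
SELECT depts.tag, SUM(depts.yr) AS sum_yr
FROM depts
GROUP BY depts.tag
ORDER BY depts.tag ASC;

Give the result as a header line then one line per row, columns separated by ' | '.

After GROUP BY (3 rows):
depts.tag | sum_yr
A | 61
E | 5
F | 28
After ORDER BY (3 rows):
depts.tag | sum_yr
A | 61
E | 5
F | 28

== RESULT ==
depts.tag | sum_yr
A | 61
E | 5
F | 28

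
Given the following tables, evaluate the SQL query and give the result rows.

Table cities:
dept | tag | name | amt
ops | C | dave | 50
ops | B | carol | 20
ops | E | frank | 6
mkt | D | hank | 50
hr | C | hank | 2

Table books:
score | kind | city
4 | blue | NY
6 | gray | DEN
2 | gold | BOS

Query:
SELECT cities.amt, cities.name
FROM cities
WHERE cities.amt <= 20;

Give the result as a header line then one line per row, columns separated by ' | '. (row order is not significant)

== RESULT ==
cities.amt | cities.name
20 | carol
6 | frank
2 | hank

Derivation:
After WHERE (3 rows):
cities.dept | cities.tag | cities.name | cities.amt
ops | B | carol | 20
ops | E | frank | 6
hr | C | hank | 2
After SELECT (3 rows):
cities.amt | cities.name
20 | carol
6 | frank
2 | hank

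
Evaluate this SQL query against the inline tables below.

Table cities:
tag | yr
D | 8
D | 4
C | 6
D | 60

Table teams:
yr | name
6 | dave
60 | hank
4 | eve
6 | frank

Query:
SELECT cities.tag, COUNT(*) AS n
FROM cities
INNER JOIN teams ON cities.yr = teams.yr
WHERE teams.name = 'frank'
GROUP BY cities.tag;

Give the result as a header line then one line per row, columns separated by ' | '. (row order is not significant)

== RESULT ==
cities.tag | n
C | 1

Derivation:
After JOIN teams (4 rows):
cities.tag | cities.yr | teams.yr | teams.name
D | 4 | 4 | eve
C | 6 | 6 | dave
C | 6 | 6 | frank
D | 60 | 60 | hank
After WHERE (1 rows):
cities.tag | cities.yr | teams.yr | teams.name
C | 6 | 6 | frank
After GROUP BY (1 rows):
cities.tag | n
C | 1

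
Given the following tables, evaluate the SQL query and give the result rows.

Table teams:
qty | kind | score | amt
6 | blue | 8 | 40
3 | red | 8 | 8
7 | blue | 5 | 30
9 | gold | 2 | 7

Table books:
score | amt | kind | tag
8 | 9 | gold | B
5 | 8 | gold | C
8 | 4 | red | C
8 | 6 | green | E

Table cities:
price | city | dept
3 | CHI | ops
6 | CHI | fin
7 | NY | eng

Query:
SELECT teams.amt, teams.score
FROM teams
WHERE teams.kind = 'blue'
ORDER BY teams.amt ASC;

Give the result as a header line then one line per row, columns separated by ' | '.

== RESULT ==
teams.amt | teams.score
30 | 5
40 | 8

Derivation:
After WHERE (2 rows):
teams.qty | teams.kind | teams.score | teams.amt
6 | blue | 8 | 40
7 | blue | 5 | 30
After SELECT (2 rows):
teams.amt | teams.score
40 | 8
30 | 5
After ORDER BY (2 rows):
teams.amt | teams.score
30 | 5
40 | 8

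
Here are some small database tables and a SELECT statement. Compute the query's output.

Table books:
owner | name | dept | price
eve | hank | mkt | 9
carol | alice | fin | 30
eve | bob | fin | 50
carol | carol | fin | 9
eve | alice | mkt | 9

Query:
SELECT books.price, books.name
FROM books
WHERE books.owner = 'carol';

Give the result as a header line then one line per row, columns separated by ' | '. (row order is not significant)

== RESULT ==
books.price | books.name
30 | alice
9 | carol

Derivation:
After WHERE (2 rows):
books.owner | books.name | books.dept | books.price
carol | alice | fin | 30
carol | carol | fin | 9
After SELECT (2 rows):
books.price | books.name
30 | alice
9 | carol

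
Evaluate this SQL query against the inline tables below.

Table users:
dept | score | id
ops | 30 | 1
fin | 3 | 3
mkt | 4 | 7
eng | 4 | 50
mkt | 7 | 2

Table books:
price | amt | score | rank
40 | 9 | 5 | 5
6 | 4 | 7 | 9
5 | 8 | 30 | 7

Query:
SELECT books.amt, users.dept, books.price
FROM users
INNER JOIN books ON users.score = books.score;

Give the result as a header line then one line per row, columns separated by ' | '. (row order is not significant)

After JOIN books (2 rows):
users.dept | users.score | users.id | books.price | books.amt | books.score | books.rank
ops | 30 | 1 | 5 | 8 | 30 | 7
mkt | 7 | 2 | 6 | 4 | 7 | 9
After SELECT (2 rows):
books.amt | users.dept | books.price
8 | ops | 5
4 | mkt | 6

== RESULT ==
books.amt | users.dept | books.price
8 | ops | 5
4 | mkt | 6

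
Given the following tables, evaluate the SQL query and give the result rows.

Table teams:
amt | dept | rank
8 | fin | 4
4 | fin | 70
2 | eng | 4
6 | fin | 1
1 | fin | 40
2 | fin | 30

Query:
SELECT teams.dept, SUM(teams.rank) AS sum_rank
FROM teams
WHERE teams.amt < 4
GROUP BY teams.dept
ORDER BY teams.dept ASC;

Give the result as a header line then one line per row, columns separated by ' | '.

== RESULT ==
teams.dept | sum_rank
eng | 4
fin | 70

Derivation:
After WHERE (3 rows):
teams.amt | teams.dept | teams.rank
2 | eng | 4
1 | fin | 40
2 | fin | 30
After GROUP BY (2 rows):
teams.dept | sum_rank
eng | 4
fin | 70
After ORDER BY (2 rows):
teams.dept | sum_rank
eng | 4
fin | 70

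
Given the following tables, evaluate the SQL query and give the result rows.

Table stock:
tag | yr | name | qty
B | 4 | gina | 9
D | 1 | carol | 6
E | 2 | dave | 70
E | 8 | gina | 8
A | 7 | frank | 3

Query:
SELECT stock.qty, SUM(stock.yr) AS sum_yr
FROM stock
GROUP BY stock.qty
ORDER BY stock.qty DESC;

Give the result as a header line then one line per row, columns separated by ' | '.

== RESULT ==
stock.qty | sum_yr
70 | 2
9 | 4
8 | 8
6 | 1
3 | 7

Derivation:
After GROUP BY (5 rows):
stock.qty | sum_yr
9 | 4
6 | 1
70 | 2
8 | 8
3 | 7
After ORDER BY (5 rows):
stock.qty | sum_yr
70 | 2
9 | 4
8 | 8
6 | 1
3 | 7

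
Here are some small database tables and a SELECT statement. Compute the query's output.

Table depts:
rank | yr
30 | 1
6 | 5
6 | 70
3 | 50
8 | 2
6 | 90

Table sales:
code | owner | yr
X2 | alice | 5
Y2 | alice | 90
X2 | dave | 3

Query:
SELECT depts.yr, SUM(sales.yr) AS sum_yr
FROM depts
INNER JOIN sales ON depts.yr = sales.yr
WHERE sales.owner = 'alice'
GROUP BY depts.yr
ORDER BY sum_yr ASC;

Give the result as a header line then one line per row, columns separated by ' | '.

After JOIN sales (2 rows):
depts.rank | depts.yr | sales.code | sales.owner | sales.yr
6 | 5 | X2 | alice | 5
6 | 90 | Y2 | alice | 90
After WHERE (2 rows):
depts.rank | depts.yr | sales.code | sales.owner | sales.yr
6 | 5 | X2 | alice | 5
6 | 90 | Y2 | alice | 90
After GROUP BY (2 rows):
depts.yr | sum_yr
5 | 5
90 | 90
After ORDER BY (2 rows):
depts.yr | sum_yr
5 | 5
90 | 90

== RESULT ==
depts.yr | sum_yr
5 | 5
90 | 90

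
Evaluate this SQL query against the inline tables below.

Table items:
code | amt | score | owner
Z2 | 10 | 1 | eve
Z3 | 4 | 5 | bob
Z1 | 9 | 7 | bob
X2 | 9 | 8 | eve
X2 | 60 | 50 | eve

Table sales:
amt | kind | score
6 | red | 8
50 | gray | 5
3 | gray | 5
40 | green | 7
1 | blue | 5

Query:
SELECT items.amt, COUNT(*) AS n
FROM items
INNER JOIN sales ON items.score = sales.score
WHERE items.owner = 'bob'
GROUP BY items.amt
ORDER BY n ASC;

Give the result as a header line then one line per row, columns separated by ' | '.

After JOIN sales (5 rows):
items.code | items.amt | items.score | items.owner | sales.amt | sales.kind | sales.score
Z3 | 4 | 5 | bob | 50 | gray | 5
Z3 | 4 | 5 | bob | 3 | gray | 5
Z3 | 4 | 5 | bob | 1 | blue | 5
Z1 | 9 | 7 | bob | 40 | green | 7
X2 | 9 | 8 | eve | 6 | red | 8
After WHERE (4 rows):
items.code | items.amt | items.score | items.owner | sales.amt | sales.kind | sales.score
Z3 | 4 | 5 | bob | 50 | gray | 5
Z3 | 4 | 5 | bob | 3 | gray | 5
Z3 | 4 | 5 | bob | 1 | blue | 5
Z1 | 9 | 7 | bob | 40 | green | 7
After GROUP BY (2 rows):
items.amt | n
4 | 3
9 | 1
After ORDER BY (2 rows):
items.amt | n
9 | 1
4 | 3

== RESULT ==
items.amt | n
9 | 1
4 | 3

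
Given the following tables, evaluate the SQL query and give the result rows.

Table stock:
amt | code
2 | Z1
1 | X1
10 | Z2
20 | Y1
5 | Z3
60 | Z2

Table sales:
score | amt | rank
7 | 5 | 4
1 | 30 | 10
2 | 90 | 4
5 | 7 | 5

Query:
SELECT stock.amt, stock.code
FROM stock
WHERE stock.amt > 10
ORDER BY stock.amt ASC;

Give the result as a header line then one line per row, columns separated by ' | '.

After WHERE (2 rows):
stock.amt | stock.code
20 | Y1
60 | Z2
After SELECT (2 rows):
stock.amt | stock.code
20 | Y1
60 | Z2
After ORDER BY (2 rows):
stock.amt | stock.code
20 | Y1
60 | Z2

== RESULT ==
stock.amt | stock.code
20 | Y1
60 | Z2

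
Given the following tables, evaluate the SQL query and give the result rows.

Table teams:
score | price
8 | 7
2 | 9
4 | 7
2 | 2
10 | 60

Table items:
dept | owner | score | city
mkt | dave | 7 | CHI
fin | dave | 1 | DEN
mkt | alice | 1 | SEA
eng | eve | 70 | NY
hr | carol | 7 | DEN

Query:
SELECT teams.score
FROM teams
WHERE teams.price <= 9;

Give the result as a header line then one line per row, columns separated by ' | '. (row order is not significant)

After WHERE (4 rows):
teams.score | teams.price
8 | 7
2 | 9
4 | 7
2 | 2
After SELECT (4 rows):
teams.score
8
2
4
2

== RESULT ==
teams.score
8
2
4
2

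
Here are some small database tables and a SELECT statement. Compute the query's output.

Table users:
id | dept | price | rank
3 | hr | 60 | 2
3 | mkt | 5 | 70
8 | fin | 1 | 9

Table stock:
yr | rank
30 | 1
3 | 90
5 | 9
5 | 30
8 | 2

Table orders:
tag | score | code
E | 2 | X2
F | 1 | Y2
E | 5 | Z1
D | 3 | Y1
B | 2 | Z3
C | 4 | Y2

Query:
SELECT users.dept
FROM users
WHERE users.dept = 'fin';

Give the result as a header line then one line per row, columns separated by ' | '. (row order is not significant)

== RESULT ==
users.dept
fin

Derivation:
After WHERE (1 rows):
users.id | users.dept | users.price | users.rank
8 | fin | 1 | 9
After SELECT (1 rows):
users.dept
fin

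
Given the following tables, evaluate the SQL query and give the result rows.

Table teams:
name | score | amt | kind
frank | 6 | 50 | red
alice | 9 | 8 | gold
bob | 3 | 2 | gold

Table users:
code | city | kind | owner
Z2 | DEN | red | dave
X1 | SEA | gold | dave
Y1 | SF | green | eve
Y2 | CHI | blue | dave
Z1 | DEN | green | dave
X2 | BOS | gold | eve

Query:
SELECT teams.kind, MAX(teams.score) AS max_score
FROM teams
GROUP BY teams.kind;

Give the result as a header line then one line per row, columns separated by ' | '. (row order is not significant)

== RESULT ==
teams.kind | max_score
red | 6
gold | 9

Derivation:
After GROUP BY (2 rows):
teams.kind | max_score
red | 6
gold | 9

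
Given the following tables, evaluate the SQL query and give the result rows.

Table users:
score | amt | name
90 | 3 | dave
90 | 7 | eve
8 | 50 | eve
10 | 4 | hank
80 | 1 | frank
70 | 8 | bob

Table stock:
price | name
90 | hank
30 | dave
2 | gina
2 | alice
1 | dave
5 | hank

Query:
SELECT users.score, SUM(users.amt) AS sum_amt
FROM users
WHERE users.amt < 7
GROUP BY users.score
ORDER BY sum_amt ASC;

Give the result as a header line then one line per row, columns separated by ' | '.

== RESULT ==
users.score | sum_amt
80 | 1
90 | 3
10 | 4

Derivation:
After WHERE (3 rows):
users.score | users.amt | users.name
90 | 3 | dave
10 | 4 | hank
80 | 1 | frank
After GROUP BY (3 rows):
users.score | sum_amt
90 | 3
10 | 4
80 | 1
After ORDER BY (3 rows):
users.score | sum_amt
80 | 1
90 | 3
10 | 4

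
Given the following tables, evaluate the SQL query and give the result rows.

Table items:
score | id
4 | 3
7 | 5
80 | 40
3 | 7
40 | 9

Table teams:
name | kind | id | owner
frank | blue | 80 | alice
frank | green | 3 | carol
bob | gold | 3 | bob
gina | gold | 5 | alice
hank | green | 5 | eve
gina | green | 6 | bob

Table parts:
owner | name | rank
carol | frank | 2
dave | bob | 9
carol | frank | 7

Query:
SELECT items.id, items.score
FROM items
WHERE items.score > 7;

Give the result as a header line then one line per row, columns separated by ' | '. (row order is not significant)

== RESULT ==
items.id | items.score
40 | 80
9 | 40

Derivation:
After WHERE (2 rows):
items.score | items.id
80 | 40
40 | 9
After SELECT (2 rows):
items.id | items.score
40 | 80
9 | 40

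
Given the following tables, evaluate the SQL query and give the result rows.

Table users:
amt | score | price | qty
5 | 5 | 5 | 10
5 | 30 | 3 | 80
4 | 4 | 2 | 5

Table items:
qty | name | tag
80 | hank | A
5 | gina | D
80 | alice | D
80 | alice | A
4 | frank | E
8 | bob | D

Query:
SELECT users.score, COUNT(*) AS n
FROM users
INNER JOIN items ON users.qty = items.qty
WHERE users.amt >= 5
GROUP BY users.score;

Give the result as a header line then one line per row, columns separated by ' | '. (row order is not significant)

After JOIN items (4 rows):
users.amt | users.score | users.price | users.qty | items.qty | items.name | items.tag
5 | 30 | 3 | 80 | 80 | hank | A
5 | 30 | 3 | 80 | 80 | alice | D
5 | 30 | 3 | 80 | 80 | alice | A
4 | 4 | 2 | 5 | 5 | gina | D
After WHERE (3 rows):
users.amt | users.score | users.price | users.qty | items.qty | items.name | items.tag
5 | 30 | 3 | 80 | 80 | hank | A
5 | 30 | 3 | 80 | 80 | alice | D
5 | 30 | 3 | 80 | 80 | alice | A
After GROUP BY (1 rows):
users.score | n
30 | 3

== RESULT ==
users.score | n
30 | 3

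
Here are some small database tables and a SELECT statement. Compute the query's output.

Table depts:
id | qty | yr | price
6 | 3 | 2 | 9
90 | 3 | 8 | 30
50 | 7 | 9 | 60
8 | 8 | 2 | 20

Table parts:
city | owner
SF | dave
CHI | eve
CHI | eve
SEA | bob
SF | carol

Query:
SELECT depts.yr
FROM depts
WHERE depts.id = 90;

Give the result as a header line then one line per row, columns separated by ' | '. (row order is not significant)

After WHERE (1 rows):
depts.id | depts.qty | depts.yr | depts.price
90 | 3 | 8 | 30
After SELECT (1 rows):
depts.yr
8

== RESULT ==
depts.yr
8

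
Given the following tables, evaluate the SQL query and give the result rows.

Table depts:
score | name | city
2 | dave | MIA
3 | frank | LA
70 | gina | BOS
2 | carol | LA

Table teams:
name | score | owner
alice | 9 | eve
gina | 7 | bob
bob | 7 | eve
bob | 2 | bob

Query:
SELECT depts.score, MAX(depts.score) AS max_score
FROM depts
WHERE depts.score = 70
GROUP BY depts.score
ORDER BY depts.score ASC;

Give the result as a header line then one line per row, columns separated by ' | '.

After WHERE (1 rows):
depts.score | depts.name | depts.city
70 | gina | BOS
After GROUP BY (1 rows):
depts.score | max_score
70 | 70
After ORDER BY (1 rows):
depts.score | max_score
70 | 70

== RESULT ==
depts.score | max_score
70 | 70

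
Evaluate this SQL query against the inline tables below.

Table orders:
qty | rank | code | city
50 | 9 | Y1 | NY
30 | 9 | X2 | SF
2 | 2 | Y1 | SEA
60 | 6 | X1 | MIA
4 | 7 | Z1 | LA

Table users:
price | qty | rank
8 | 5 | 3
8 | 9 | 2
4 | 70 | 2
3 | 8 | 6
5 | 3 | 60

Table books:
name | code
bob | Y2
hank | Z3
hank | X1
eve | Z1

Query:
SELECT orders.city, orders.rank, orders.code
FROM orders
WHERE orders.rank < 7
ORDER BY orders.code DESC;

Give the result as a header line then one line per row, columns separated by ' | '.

== RESULT ==
orders.city | orders.rank | orders.code
SEA | 2 | Y1
MIA | 6 | X1

Derivation:
After WHERE (2 rows):
orders.qty | orders.rank | orders.code | orders.city
2 | 2 | Y1 | SEA
60 | 6 | X1 | MIA
After SELECT (2 rows):
orders.city | orders.rank | orders.code
SEA | 2 | Y1
MIA | 6 | X1
After ORDER BY (2 rows):
orders.city | orders.rank | orders.code
SEA | 2 | Y1
MIA | 6 | X1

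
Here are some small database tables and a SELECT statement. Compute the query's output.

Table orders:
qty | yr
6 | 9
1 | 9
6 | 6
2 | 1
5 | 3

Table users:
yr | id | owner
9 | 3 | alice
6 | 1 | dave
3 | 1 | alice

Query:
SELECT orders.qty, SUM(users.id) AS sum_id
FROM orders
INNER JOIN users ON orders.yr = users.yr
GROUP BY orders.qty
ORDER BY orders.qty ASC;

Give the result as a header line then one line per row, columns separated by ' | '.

After JOIN users (4 rows):
orders.qty | orders.yr | users.yr | users.id | users.owner
6 | 9 | 9 | 3 | alice
1 | 9 | 9 | 3 | alice
6 | 6 | 6 | 1 | dave
5 | 3 | 3 | 1 | alice
After GROUP BY (3 rows):
orders.qty | sum_id
6 | 4
1 | 3
5 | 1
After ORDER BY (3 rows):
orders.qty | sum_id
1 | 3
5 | 1
6 | 4

== RESULT ==
orders.qty | sum_id
1 | 3
5 | 1
6 | 4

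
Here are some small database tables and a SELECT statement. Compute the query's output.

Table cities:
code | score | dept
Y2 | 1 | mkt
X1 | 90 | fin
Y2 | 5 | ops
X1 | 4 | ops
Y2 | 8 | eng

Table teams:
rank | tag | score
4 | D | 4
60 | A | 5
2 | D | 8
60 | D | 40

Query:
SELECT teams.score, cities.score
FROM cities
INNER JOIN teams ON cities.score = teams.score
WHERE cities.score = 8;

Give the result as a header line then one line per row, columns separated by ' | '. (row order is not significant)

After JOIN teams (3 rows):
cities.code | cities.score | cities.dept | teams.rank | teams.tag | teams.score
Y2 | 5 | ops | 60 | A | 5
X1 | 4 | ops | 4 | D | 4
Y2 | 8 | eng | 2 | D | 8
After WHERE (1 rows):
cities.code | cities.score | cities.dept | teams.rank | teams.tag | teams.score
Y2 | 8 | eng | 2 | D | 8
After SELECT (1 rows):
teams.score | cities.score
8 | 8

== RESULT ==
teams.score | cities.score
8 | 8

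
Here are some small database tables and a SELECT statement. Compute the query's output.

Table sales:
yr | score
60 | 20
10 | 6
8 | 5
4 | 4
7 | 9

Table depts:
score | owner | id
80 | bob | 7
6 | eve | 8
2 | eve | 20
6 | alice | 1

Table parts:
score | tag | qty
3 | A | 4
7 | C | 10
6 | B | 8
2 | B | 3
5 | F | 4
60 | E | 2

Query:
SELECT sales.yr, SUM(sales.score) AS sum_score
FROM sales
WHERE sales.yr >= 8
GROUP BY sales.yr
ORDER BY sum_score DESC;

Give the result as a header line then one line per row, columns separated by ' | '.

== RESULT ==
sales.yr | sum_score
60 | 20
10 | 6
8 | 5

Derivation:
After WHERE (3 rows):
sales.yr | sales.score
60 | 20
10 | 6
8 | 5
After GROUP BY (3 rows):
sales.yr | sum_score
60 | 20
10 | 6
8 | 5
After ORDER BY (3 rows):
sales.yr | sum_score
60 | 20
10 | 6
8 | 5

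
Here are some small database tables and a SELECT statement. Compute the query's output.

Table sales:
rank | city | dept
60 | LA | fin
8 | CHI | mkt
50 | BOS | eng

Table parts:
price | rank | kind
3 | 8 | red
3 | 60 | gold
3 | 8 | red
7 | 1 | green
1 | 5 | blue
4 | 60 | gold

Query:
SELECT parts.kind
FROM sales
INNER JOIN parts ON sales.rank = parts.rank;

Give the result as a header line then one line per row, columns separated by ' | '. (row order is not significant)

After JOIN parts (4 rows):
sales.rank | sales.city | sales.dept | parts.price | parts.rank | parts.kind
60 | LA | fin | 3 | 60 | gold
60 | LA | fin | 4 | 60 | gold
8 | CHI | mkt | 3 | 8 | red
8 | CHI | mkt | 3 | 8 | red
After SELECT (4 rows):
parts.kind
gold
gold
red
red

== RESULT ==
parts.kind
gold
gold
red
red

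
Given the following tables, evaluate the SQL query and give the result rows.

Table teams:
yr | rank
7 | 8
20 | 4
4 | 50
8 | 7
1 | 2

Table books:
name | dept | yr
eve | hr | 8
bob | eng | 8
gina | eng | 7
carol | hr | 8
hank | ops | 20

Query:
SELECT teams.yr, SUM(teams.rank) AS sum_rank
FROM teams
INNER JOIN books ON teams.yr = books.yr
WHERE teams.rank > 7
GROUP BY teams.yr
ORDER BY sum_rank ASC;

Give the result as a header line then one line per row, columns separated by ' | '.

== RESULT ==
teams.yr | sum_rank
7 | 8

Derivation:
After JOIN books (5 rows):
teams.yr | teams.rank | books.name | books.dept | books.yr
7 | 8 | gina | eng | 7
20 | 4 | hank | ops | 20
8 | 7 | eve | hr | 8
8 | 7 | bob | eng | 8
8 | 7 | carol | hr | 8
After WHERE (1 rows):
teams.yr | teams.rank | books.name | books.dept | books.yr
7 | 8 | gina | eng | 7
After GROUP BY (1 rows):
teams.yr | sum_rank
7 | 8
After ORDER BY (1 rows):
teams.yr | sum_rank
7 | 8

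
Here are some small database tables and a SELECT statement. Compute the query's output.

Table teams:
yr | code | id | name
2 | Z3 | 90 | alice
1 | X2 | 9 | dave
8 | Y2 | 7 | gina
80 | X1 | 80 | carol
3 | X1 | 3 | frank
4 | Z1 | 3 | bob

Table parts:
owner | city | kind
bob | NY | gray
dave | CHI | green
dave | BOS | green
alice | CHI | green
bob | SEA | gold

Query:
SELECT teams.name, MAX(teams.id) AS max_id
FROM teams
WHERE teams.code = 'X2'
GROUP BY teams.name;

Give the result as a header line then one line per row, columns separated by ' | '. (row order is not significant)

After WHERE (1 rows):
teams.yr | teams.code | teams.id | teams.name
1 | X2 | 9 | dave
After GROUP BY (1 rows):
teams.name | max_id
dave | 9

== RESULT ==
teams.name | max_id
dave | 9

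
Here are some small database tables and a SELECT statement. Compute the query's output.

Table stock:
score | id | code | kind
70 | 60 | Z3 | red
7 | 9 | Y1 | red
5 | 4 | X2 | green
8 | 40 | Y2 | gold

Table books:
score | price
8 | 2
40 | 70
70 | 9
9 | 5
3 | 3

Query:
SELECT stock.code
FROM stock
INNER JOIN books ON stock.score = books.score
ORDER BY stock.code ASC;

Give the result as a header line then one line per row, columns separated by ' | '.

After JOIN books (2 rows):
stock.score | stock.id | stock.code | stock.kind | books.score | books.price
70 | 60 | Z3 | red | 70 | 9
8 | 40 | Y2 | gold | 8 | 2
After SELECT (2 rows):
stock.code
Z3
Y2
After ORDER BY (2 rows):
stock.code
Y2
Z3

== RESULT ==
stock.code
Y2
Z3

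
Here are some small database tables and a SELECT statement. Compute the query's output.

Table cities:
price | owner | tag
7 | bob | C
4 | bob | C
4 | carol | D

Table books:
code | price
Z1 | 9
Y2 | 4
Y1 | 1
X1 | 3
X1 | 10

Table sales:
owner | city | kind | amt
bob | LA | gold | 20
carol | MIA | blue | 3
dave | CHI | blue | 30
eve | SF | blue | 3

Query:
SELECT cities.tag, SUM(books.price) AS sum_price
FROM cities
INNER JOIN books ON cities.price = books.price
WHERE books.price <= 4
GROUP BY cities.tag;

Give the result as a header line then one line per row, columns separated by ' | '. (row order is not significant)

After JOIN books (2 rows):
cities.price | cities.owner | cities.tag | books.code | books.price
4 | bob | C | Y2 | 4
4 | carol | D | Y2 | 4
After WHERE (2 rows):
cities.price | cities.owner | cities.tag | books.code | books.price
4 | bob | C | Y2 | 4
4 | carol | D | Y2 | 4
After GROUP BY (2 rows):
cities.tag | sum_price
C | 4
D | 4

== RESULT ==
cities.tag | sum_price
C | 4
D | 4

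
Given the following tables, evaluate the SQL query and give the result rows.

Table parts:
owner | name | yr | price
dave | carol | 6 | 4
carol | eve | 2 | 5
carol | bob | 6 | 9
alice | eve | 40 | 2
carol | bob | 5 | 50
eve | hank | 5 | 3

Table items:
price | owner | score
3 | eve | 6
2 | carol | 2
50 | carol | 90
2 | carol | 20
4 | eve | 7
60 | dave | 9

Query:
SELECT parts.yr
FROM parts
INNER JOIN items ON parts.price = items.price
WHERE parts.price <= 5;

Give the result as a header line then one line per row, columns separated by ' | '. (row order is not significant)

== RESULT ==
parts.yr
6
40
40
5

Derivation:
After JOIN items (5 rows):
parts.owner | parts.name | parts.yr | parts.price | items.price | items.owner | items.score
dave | carol | 6 | 4 | 4 | eve | 7
alice | eve | 40 | 2 | 2 | carol | 2
alice | eve | 40 | 2 | 2 | carol | 20
carol | bob | 5 | 50 | 50 | carol | 90
eve | hank | 5 | 3 | 3 | eve | 6
After WHERE (4 rows):
parts.owner | parts.name | parts.yr | parts.price | items.price | items.owner | items.score
dave | carol | 6 | 4 | 4 | eve | 7
alice | eve | 40 | 2 | 2 | carol | 2
alice | eve | 40 | 2 | 2 | carol | 20
eve | hank | 5 | 3 | 3 | eve | 6
After SELECT (4 rows):
parts.yr
6
40
40
5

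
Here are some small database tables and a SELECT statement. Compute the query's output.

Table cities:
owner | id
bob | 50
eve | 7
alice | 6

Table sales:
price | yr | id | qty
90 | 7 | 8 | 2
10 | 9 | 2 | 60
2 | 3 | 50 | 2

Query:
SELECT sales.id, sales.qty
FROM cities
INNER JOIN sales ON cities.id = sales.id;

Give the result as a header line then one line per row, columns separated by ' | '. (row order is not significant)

== RESULT ==
sales.id | sales.qty
50 | 2

Derivation:
After JOIN sales (1 rows):
cities.owner | cities.id | sales.price | sales.yr | sales.id | sales.qty
bob | 50 | 2 | 3 | 50 | 2
After SELECT (1 rows):
sales.id | sales.qty
50 | 2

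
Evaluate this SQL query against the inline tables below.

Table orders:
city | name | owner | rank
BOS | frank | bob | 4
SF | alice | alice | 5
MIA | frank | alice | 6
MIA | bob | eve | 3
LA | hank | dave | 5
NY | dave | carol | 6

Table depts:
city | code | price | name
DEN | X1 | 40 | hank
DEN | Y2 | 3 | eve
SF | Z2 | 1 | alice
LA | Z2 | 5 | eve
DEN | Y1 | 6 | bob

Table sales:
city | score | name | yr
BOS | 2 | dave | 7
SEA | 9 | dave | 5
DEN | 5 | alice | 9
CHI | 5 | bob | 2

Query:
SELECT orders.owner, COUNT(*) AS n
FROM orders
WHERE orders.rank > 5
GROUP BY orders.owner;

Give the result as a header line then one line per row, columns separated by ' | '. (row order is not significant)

== RESULT ==
orders.owner | n
alice | 1
carol | 1

Derivation:
After WHERE (2 rows):
orders.city | orders.name | orders.owner | orders.rank
MIA | frank | alice | 6
NY | dave | carol | 6
After GROUP BY (2 rows):
orders.owner | n
alice | 1
carol | 1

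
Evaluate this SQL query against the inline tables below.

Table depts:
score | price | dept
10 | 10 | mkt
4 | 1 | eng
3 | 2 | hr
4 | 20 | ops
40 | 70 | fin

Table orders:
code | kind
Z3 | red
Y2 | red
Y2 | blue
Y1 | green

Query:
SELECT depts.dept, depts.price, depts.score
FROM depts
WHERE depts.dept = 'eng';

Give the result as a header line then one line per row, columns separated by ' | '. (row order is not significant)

After WHERE (1 rows):
depts.score | depts.price | depts.dept
4 | 1 | eng
After SELECT (1 rows):
depts.dept | depts.price | depts.score
eng | 1 | 4

== RESULT ==
depts.dept | depts.price | depts.score
eng | 1 | 4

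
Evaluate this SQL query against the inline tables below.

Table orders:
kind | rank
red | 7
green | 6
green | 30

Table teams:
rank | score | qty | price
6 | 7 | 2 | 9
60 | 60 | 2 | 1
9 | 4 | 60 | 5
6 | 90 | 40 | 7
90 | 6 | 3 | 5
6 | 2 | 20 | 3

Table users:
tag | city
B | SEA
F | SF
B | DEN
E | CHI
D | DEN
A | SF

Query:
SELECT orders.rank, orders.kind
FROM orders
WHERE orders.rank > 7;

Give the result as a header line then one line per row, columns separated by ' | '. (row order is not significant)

== RESULT ==
orders.rank | orders.kind
30 | green

Derivation:
After WHERE (1 rows):
orders.kind | orders.rank
green | 30
After SELECT (1 rows):
orders.rank | orders.kind
30 | green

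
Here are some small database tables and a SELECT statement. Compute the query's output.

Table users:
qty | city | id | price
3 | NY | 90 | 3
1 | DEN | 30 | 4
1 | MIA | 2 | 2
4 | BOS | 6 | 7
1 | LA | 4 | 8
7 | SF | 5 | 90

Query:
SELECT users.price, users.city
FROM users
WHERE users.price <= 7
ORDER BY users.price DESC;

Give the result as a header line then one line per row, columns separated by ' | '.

After WHERE (4 rows):
users.qty | users.city | users.id | users.price
3 | NY | 90 | 3
1 | DEN | 30 | 4
1 | MIA | 2 | 2
4 | BOS | 6 | 7
After SELECT (4 rows):
users.price | users.city
3 | NY
4 | DEN
2 | MIA
7 | BOS
After ORDER BY (4 rows):
users.price | users.city
7 | BOS
4 | DEN
3 | NY
2 | MIA

== RESULT ==
users.price | users.city
7 | BOS
4 | DEN
3 | NY
2 | MIA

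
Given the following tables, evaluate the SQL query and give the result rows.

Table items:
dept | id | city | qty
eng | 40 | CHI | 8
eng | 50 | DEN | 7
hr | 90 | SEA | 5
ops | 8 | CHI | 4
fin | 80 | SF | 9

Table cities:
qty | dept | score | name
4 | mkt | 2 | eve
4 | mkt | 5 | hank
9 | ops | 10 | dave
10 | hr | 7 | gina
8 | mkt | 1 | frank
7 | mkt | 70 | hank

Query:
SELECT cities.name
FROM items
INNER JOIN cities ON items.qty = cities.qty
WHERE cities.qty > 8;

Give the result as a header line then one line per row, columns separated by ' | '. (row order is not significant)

After JOIN cities (5 rows):
items.dept | items.id | items.city | items.qty | cities.qty | cities.dept | cities.score | cities.name
eng | 40 | CHI | 8 | 8 | mkt | 1 | frank
eng | 50 | DEN | 7 | 7 | mkt | 70 | hank
ops | 8 | CHI | 4 | 4 | mkt | 2 | eve
ops | 8 | CHI | 4 | 4 | mkt | 5 | hank
fin | 80 | SF | 9 | 9 | ops | 10 | dave
After WHERE (1 rows):
items.dept | items.id | items.city | items.qty | cities.qty | cities.dept | cities.score | cities.name
fin | 80 | SF | 9 | 9 | ops | 10 | dave
After SELECT (1 rows):
cities.name
dave

== RESULT ==
cities.name
dave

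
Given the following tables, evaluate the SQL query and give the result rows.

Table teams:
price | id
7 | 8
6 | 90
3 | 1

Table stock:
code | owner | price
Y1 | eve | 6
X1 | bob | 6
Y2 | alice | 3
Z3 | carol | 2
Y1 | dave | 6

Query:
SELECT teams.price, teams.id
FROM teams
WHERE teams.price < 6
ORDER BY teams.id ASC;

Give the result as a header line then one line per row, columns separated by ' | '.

After WHERE (1 rows):
teams.price | teams.id
3 | 1
After SELECT (1 rows):
teams.price | teams.id
3 | 1
After ORDER BY (1 rows):
teams.price | teams.id
3 | 1

== RESULT ==
teams.price | teams.id
3 | 1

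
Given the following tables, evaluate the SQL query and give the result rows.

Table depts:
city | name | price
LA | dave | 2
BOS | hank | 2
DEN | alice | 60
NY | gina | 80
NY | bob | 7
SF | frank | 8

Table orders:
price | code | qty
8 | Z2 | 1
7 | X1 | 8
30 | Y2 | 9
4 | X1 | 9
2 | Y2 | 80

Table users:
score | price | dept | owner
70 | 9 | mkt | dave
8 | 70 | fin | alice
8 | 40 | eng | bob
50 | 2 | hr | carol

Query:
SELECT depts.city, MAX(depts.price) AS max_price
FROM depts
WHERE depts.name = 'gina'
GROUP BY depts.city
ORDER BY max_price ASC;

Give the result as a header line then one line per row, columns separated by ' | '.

== RESULT ==
depts.city | max_price
NY | 80

Derivation:
After WHERE (1 rows):
depts.city | depts.name | depts.price
NY | gina | 80
After GROUP BY (1 rows):
depts.city | max_price
NY | 80
After ORDER BY (1 rows):
depts.city | max_price
NY | 80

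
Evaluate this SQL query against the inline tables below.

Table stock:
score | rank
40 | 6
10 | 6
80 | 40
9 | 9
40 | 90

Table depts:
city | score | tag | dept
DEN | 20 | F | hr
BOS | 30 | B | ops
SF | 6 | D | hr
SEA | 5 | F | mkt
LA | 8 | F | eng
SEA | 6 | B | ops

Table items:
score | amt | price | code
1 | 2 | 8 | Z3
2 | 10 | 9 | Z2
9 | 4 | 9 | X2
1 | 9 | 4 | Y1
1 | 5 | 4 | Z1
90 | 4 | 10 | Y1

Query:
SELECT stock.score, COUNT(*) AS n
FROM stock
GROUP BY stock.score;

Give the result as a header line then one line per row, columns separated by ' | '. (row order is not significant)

== RESULT ==
stock.score | n
40 | 2
10 | 1
80 | 1
9 | 1

Derivation:
After GROUP BY (4 rows):
stock.score | n
40 | 2
10 | 1
80 | 1
9 | 1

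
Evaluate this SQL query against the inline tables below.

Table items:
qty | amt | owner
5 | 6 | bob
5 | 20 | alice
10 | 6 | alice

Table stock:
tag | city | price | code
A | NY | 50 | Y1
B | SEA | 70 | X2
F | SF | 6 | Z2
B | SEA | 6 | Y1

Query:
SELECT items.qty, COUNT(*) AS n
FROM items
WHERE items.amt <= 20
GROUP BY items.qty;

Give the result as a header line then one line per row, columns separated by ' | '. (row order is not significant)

== RESULT ==
items.qty | n
5 | 2
10 | 1

Derivation:
After WHERE (3 rows):
items.qty | items.amt | items.owner
5 | 6 | bob
5 | 20 | alice
10 | 6 | alice
After GROUP BY (2 rows):
items.qty | n
5 | 2
10 | 1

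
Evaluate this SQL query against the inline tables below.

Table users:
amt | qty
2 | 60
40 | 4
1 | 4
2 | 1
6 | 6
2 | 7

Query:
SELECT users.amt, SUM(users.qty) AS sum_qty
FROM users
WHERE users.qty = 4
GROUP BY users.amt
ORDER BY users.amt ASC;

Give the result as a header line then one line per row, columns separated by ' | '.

After WHERE (2 rows):
users.amt | users.qty
40 | 4
1 | 4
After GROUP BY (2 rows):
users.amt | sum_qty
40 | 4
1 | 4
After ORDER BY (2 rows):
users.amt | sum_qty
1 | 4
40 | 4

== RESULT ==
users.amt | sum_qty
1 | 4
40 | 4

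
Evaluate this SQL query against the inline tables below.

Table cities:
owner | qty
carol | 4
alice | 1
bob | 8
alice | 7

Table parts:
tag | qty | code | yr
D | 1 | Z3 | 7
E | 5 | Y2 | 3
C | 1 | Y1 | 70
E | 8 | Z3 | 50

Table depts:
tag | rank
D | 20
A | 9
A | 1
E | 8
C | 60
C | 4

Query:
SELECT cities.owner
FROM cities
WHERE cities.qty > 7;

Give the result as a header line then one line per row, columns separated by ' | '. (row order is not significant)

After WHERE (1 rows):
cities.owner | cities.qty
bob | 8
After SELECT (1 rows):
cities.owner
bob

== RESULT ==
cities.owner
bob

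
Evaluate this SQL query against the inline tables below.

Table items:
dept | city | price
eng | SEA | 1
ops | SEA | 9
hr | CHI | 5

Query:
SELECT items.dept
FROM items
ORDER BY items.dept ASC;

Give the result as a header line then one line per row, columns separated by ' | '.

After SELECT (3 rows):
items.dept
eng
ops
hr
After ORDER BY (3 rows):
items.dept
eng
hr
ops

== RESULT ==
items.dept
eng
hr
ops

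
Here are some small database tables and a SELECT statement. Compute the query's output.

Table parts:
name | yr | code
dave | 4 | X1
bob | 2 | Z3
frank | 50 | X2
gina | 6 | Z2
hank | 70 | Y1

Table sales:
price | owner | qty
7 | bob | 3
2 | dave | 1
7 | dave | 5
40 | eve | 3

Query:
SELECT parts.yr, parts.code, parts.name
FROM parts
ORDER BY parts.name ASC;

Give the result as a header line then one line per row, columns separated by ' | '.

== RESULT ==
parts.yr | parts.code | parts.name
2 | Z3 | bob
4 | X1 | dave
50 | X2 | frank
6 | Z2 | gina
70 | Y1 | hank

Derivation:
After SELECT (5 rows):
parts.yr | parts.code | parts.name
4 | X1 | dave
2 | Z3 | bob
50 | X2 | frank
6 | Z2 | gina
70 | Y1 | hank
After ORDER BY (5 rows):
parts.yr | parts.code | parts.name
2 | Z3 | bob
4 | X1 | dave
50 | X2 | frank
6 | Z2 | gina
70 | Y1 | hank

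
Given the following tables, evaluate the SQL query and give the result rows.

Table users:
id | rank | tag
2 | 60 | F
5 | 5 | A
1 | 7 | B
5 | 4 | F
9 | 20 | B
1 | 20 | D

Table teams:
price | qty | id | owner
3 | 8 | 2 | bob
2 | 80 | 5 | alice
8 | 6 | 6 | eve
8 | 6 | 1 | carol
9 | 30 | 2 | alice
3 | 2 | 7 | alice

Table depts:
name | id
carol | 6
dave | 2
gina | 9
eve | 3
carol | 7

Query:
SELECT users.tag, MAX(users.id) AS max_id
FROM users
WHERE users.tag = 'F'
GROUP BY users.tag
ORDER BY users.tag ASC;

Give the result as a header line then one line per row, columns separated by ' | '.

After WHERE (2 rows):
users.id | users.rank | users.tag
2 | 60 | F
5 | 4 | F
After GROUP BY (1 rows):
users.tag | max_id
F | 5
After ORDER BY (1 rows):
users.tag | max_id
F | 5

== RESULT ==
users.tag | max_id
F | 5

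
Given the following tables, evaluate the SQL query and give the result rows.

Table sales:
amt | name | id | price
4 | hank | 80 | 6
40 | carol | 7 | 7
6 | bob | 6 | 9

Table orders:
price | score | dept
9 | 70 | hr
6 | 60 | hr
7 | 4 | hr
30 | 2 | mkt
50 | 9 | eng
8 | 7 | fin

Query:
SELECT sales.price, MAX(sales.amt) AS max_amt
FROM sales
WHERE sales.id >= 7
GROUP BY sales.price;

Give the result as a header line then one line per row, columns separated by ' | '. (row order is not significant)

== RESULT ==
sales.price | max_amt
6 | 4
7 | 40

Derivation:
After WHERE (2 rows):
sales.amt | sales.name | sales.id | sales.price
4 | hank | 80 | 6
40 | carol | 7 | 7
After GROUP BY (2 rows):
sales.price | max_amt
6 | 4
7 | 40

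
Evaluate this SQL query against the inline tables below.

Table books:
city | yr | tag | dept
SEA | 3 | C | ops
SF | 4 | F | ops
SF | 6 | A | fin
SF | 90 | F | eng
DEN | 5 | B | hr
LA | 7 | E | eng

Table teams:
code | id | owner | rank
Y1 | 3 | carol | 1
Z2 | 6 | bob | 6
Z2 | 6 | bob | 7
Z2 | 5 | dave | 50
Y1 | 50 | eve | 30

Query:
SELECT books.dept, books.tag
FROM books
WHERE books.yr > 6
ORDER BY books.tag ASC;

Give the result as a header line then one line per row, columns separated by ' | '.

== RESULT ==
books.dept | books.tag
eng | E
eng | F

Derivation:
After WHERE (2 rows):
books.city | books.yr | books.tag | books.dept
SF | 90 | F | eng
LA | 7 | E | eng
After SELECT (2 rows):
books.dept | books.tag
eng | F
eng | E
After ORDER BY (2 rows):
books.dept | books.tag
eng | E
eng | F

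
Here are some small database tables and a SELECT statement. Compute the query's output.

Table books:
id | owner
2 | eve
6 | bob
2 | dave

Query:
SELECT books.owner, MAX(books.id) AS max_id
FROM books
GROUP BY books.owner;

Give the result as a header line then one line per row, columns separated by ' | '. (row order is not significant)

== RESULT ==
books.owner | max_id
eve | 2
bob | 6
dave | 2

Derivation:
After GROUP BY (3 rows):
books.owner | max_id
eve | 2
bob | 6
dave | 2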